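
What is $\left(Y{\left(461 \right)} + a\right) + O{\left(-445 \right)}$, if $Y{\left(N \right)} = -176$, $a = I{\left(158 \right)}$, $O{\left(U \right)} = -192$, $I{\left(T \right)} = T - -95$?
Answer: $-115$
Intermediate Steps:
$I{\left(T \right)} = 95 + T$ ($I{\left(T \right)} = T + 95 = 95 + T$)
$a = 253$ ($a = 95 + 158 = 253$)
$\left(Y{\left(461 \right)} + a\right) + O{\left(-445 \right)} = \left(-176 + 253\right) - 192 = 77 - 192 = -115$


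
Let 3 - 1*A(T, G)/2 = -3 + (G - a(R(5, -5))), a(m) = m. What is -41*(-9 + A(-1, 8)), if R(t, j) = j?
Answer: 943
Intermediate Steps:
A(T, G) = 2 - 2*G (A(T, G) = 6 - 2*(-3 + (G - 1*(-5))) = 6 - 2*(-3 + (G + 5)) = 6 - 2*(-3 + (5 + G)) = 6 - 2*(2 + G) = 6 + (-4 - 2*G) = 2 - 2*G)
-41*(-9 + A(-1, 8)) = -41*(-9 + (2 - 2*8)) = -41*(-9 + (2 - 16)) = -41*(-9 - 14) = -41*(-23) = 943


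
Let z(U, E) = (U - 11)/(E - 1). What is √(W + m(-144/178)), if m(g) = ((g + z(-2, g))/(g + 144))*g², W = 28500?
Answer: 2*√5092383490480839/845411 ≈ 168.82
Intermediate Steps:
z(U, E) = (-11 + U)/(-1 + E)
m(g) = g²*(g - 13/(-1 + g))/(144 + g) (m(g) = ((g + (-11 - 2)/(-1 + g))/(g + 144))*g² = ((g - 13/(-1 + g))/(144 + g))*g² = g²*(g - 13/(-1 + g))/(144 + g))
√(W + m(-144/178)) = √(28500 + (-144/178)²*(-13 + (-144/178)*(-1 - 144/178))/((-1 - 144/178)*(144 - 144/178))) = √(28500 + (-144*1/178)²*(-13 + (-144*1/178)*(-1 - 144*1/178))/((-1 - 144*1/178)*(144 - 144*1/178))) = √(28500 + (-72/89)²*(-13 - 72*(-1 - 72/89)/89)/((-1 - 72/89)*(144 - 72/89))) = √(28500 + 5184*(-13 - 72/89*(-161/89))/(7921*(-161/89)*(12744/89))) = √(28500 + (5184/7921)*(-89/161)*(89/12744)*(-13 + 11592/7921)) = √(28500 + (5184/7921)*(-89/161)*(89/12744)*(-91381/7921)) = √(28500 + 2193144/75241579) = √(2144387194644/75241579) = 2*√5092383490480839/845411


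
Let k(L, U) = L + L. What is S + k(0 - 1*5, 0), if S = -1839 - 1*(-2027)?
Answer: 178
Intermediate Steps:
k(L, U) = 2*L
S = 188 (S = -1839 + 2027 = 188)
S + k(0 - 1*5, 0) = 188 + 2*(0 - 1*5) = 188 + 2*(0 - 5) = 188 + 2*(-5) = 188 - 10 = 178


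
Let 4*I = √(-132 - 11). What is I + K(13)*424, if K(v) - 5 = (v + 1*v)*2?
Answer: 24168 + I*√143/4 ≈ 24168.0 + 2.9896*I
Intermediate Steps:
K(v) = 5 + 4*v (K(v) = 5 + (v + 1*v)*2 = 5 + (v + v)*2 = 5 + (2*v)*2 = 5 + 4*v)
I = I*√143/4 (I = √(-132 - 11)/4 = √(-143)/4 = (I*√143)/4 = I*√143/4 ≈ 2.9896*I)
I + K(13)*424 = I*√143/4 + (5 + 4*13)*424 = I*√143/4 + (5 + 52)*424 = I*√143/4 + 57*424 = I*√143/4 + 24168 = 24168 + I*√143/4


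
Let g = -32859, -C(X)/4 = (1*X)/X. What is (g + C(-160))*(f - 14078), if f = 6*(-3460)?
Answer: 1144881194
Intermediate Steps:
f = -20760
C(X) = -4 (C(X) = -4*1*X/X = -4*X/X = -4*1 = -4)
(g + C(-160))*(f - 14078) = (-32859 - 4)*(-20760 - 14078) = -32863*(-34838) = 1144881194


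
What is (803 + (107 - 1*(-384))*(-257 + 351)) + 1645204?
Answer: 1692161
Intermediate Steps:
(803 + (107 - 1*(-384))*(-257 + 351)) + 1645204 = (803 + (107 + 384)*94) + 1645204 = (803 + 491*94) + 1645204 = (803 + 46154) + 1645204 = 46957 + 1645204 = 1692161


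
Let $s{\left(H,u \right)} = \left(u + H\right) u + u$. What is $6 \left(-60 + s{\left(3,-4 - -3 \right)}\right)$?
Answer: $-378$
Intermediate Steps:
$s{\left(H,u \right)} = u + u \left(H + u\right)$ ($s{\left(H,u \right)} = \left(H + u\right) u + u = u \left(H + u\right) + u = u + u \left(H + u\right)$)
$6 \left(-60 + s{\left(3,-4 - -3 \right)}\right) = 6 \left(-60 + \left(-4 - -3\right) \left(1 + 3 - 1\right)\right) = 6 \left(-60 + \left(-4 + 3\right) \left(1 + 3 + \left(-4 + 3\right)\right)\right) = 6 \left(-60 - \left(1 + 3 - 1\right)\right) = 6 \left(-60 - 3\right) = 6 \left(-63\right) = -378$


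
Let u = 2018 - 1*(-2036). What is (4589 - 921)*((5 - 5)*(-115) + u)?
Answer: 14870072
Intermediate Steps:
u = 4054 (u = 2018 + 2036 = 4054)
(4589 - 921)*((5 - 5)*(-115) + u) = (4589 - 921)*((5 - 5)*(-115) + 4054) = 3668*(0*(-115) + 4054) = 3668*(0 + 4054) = 3668*4054 = 14870072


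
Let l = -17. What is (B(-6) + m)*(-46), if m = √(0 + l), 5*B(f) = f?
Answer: 276/5 - 46*I*√17 ≈ 55.2 - 189.66*I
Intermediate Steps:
B(f) = f/5
m = I*√17 (m = √(0 - 17) = √(-17) = I*√17 ≈ 4.1231*I)
(B(-6) + m)*(-46) = ((⅕)*(-6) + I*√17)*(-46) = (-6/5 + I*√17)*(-46) = 276/5 - 46*I*√17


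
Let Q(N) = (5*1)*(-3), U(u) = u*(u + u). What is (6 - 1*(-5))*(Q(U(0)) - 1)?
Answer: -176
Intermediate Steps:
U(u) = 2*u² (U(u) = u*(2*u) = 2*u²)
Q(N) = -15 (Q(N) = 5*(-3) = -15)
(6 - 1*(-5))*(Q(U(0)) - 1) = (6 - 1*(-5))*(-15 - 1) = (6 + 5)*(-16) = 11*(-16) = -176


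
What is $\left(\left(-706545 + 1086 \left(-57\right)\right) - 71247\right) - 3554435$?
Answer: $-4394129$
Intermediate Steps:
$\left(\left(-706545 + 1086 \left(-57\right)\right) - 71247\right) - 3554435 = \left(\left(-706545 - 61902\right) - 71247\right) - 3554435 = \left(-768447 - 71247\right) - 3554435 = -839694 - 3554435 = -4394129$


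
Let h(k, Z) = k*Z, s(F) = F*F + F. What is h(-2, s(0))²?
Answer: 0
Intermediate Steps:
s(F) = F + F² (s(F) = F² + F = F + F²)
h(k, Z) = Z*k
h(-2, s(0))² = ((0*(1 + 0))*(-2))² = ((0*1)*(-2))² = (0*(-2))² = 0² = 0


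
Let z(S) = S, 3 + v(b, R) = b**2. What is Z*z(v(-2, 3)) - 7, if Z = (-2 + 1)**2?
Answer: -6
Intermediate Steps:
v(b, R) = -3 + b**2
Z = 1 (Z = (-1)**2 = 1)
Z*z(v(-2, 3)) - 7 = 1*(-3 + (-2)**2) - 7 = 1*(-3 + 4) - 7 = 1*1 - 7 = 1 - 7 = -6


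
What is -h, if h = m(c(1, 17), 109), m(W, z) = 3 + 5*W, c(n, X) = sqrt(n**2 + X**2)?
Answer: -3 - 5*sqrt(290) ≈ -88.147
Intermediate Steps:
c(n, X) = sqrt(X**2 + n**2)
h = 3 + 5*sqrt(290) (h = 3 + 5*sqrt(17**2 + 1**2) = 3 + 5*sqrt(289 + 1) = 3 + 5*sqrt(290) ≈ 88.147)
-h = -(3 + 5*sqrt(290)) = -3 - 5*sqrt(290)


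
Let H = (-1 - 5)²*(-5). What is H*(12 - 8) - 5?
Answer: -725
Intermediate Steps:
H = -180 (H = (-6)²*(-5) = 36*(-5) = -180)
H*(12 - 8) - 5 = -180*(12 - 8) - 5 = -180*4 - 5 = -720 - 5 = -725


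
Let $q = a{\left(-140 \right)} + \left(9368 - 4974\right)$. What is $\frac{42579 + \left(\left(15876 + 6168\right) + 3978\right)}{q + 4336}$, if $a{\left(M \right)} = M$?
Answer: $\frac{68601}{8590} \approx 7.9861$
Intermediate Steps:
$q = 4254$ ($q = -140 + \left(9368 - 4974\right) = -140 + 4394 = 4254$)
$\frac{42579 + \left(\left(15876 + 6168\right) + 3978\right)}{q + 4336} = \frac{42579 + \left(\left(15876 + 6168\right) + 3978\right)}{4254 + 4336} = \frac{42579 + \left(22044 + 3978\right)}{8590} = \left(42579 + 26022\right) \frac{1}{8590} = 68601 \cdot \frac{1}{8590} = \frac{68601}{8590}$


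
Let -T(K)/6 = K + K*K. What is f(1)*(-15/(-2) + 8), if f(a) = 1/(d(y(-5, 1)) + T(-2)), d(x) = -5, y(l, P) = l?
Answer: -31/34 ≈ -0.91177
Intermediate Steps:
T(K) = -6*K - 6*K² (T(K) = -6*(K + K*K) = -6*(K + K²) = -6*K - 6*K²)
f(a) = -1/17 (f(a) = 1/(-5 - 6*(-2)*(1 - 2)) = 1/(-5 - 6*(-2)*(-1)) = 1/(-5 - 12) = 1/(-17) = -1/17)
f(1)*(-15/(-2) + 8) = -(-15/(-2) + 8)/17 = -(-15*(-½) + 8)/17 = -(15/2 + 8)/17 = -1/17*31/2 = -31/34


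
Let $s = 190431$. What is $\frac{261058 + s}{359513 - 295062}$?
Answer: $\frac{451489}{64451} \approx 7.0051$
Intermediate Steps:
$\frac{261058 + s}{359513 - 295062} = \frac{261058 + 190431}{359513 - 295062} = \frac{451489}{64451}$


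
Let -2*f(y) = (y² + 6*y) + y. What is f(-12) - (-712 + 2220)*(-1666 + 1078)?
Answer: 886674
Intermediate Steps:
f(y) = -7*y/2 - y²/2 (f(y) = -((y² + 6*y) + y)/2 = -(y² + 7*y)/2 = -7*y/2 - y²/2)
f(-12) - (-712 + 2220)*(-1666 + 1078) = -½*(-12)*(7 - 12) - (-712 + 2220)*(-1666 + 1078) = -½*(-12)*(-5) - 1508*(-588) = -30 - 1*(-886704) = -30 + 886704 = 886674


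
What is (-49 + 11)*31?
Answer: -1178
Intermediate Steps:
(-49 + 11)*31 = -38*31 = -1178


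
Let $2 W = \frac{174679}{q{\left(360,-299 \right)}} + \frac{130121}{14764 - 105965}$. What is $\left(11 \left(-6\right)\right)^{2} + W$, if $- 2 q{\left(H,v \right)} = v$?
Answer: $\frac{269391283267}{54538198} \approx 4939.5$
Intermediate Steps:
$q{\left(H,v \right)} = - \frac{v}{2}$
$W = \frac{31822892779}{54538198}$ ($W = \frac{\frac{174679}{\left(- \frac{1}{2}\right) \left(-299\right)} + \frac{130121}{14764 - 105965}}{2} = \frac{\frac{174679}{\frac{299}{2}} + \frac{130121}{-91201}}{2} = \frac{174679 \cdot \frac{2}{299} + 130121 \left(- \frac{1}{91201}\right)}{2} = \frac{\frac{349358}{299} - \frac{130121}{91201}}{2} = \frac{1}{2} \cdot \frac{31822892779}{27269099} = \frac{31822892779}{54538198} \approx 583.5$)
$\left(11 \left(-6\right)\right)^{2} + W = \left(11 \left(-6\right)\right)^{2} + \frac{31822892779}{54538198} = \left(-66\right)^{2} + \frac{31822892779}{54538198} = 4356 + \frac{31822892779}{54538198} = \frac{269391283267}{54538198}$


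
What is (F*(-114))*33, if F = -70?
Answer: 263340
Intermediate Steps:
(F*(-114))*33 = -70*(-114)*33 = 7980*33 = 263340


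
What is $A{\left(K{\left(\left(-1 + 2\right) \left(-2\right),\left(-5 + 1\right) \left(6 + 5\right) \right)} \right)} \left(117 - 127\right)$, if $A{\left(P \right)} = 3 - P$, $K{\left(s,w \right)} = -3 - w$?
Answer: $380$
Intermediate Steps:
$A{\left(K{\left(\left(-1 + 2\right) \left(-2\right),\left(-5 + 1\right) \left(6 + 5\right) \right)} \right)} \left(117 - 127\right) = \left(3 - \left(-3 - \left(-5 + 1\right) \left(6 + 5\right)\right)\right) \left(117 - 127\right) = \left(3 - \left(-3 - \left(-4\right) 11\right)\right) \left(-10\right) = \left(3 - \left(-3 - -44\right)\right) \left(-10\right) = \left(3 - \left(-3 + 44\right)\right) \left(-10\right) = \left(3 - 41\right) \left(-10\right) = \left(-38\right) \left(-10\right) = 380$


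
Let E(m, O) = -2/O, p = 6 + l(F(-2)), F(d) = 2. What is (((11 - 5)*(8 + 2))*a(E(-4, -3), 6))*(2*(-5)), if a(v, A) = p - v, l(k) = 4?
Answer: -5600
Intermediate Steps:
p = 10 (p = 6 + 4 = 10)
a(v, A) = 10 - v
(((11 - 5)*(8 + 2))*a(E(-4, -3), 6))*(2*(-5)) = (((11 - 5)*(8 + 2))*(10 - (-2)/(-3)))*(2*(-5)) = ((6*10)*(10 - (-2)*(-1)/3))*(-10) = (60*(10 - 1*⅔))*(-10) = (60*(10 - ⅔))*(-10) = (60*(28/3))*(-10) = 560*(-10) = -5600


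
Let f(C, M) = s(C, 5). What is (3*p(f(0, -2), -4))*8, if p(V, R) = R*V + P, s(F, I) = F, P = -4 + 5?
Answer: 24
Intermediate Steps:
P = 1
f(C, M) = C
p(V, R) = 1 + R*V (p(V, R) = R*V + 1 = 1 + R*V)
(3*p(f(0, -2), -4))*8 = (3*(1 - 4*0))*8 = (3*(1 + 0))*8 = (3*1)*8 = 3*8 = 24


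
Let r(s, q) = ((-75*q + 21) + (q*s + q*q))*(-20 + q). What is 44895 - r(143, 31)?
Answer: 10905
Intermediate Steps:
r(s, q) = (-20 + q)*(21 + q**2 - 75*q + q*s) (r(s, q) = ((21 - 75*q) + (q*s + q**2))*(-20 + q) = ((21 - 75*q) + (q**2 + q*s))*(-20 + q) = (21 + q**2 - 75*q + q*s)*(-20 + q) = (-20 + q)*(21 + q**2 - 75*q + q*s))
44895 - r(143, 31) = 44895 - (-420 + 31**3 - 95*31**2 + 1521*31 + 143*31**2 - 20*31*143) = 44895 - (-420 + 29791 - 95*961 + 47151 + 143*961 - 88660) = 44895 - (-420 + 29791 - 91295 + 47151 + 137423 - 88660) = 44895 - 1*33990 = 44895 - 33990 = 10905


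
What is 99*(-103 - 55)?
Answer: -15642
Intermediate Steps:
99*(-103 - 55) = 99*(-158) = -15642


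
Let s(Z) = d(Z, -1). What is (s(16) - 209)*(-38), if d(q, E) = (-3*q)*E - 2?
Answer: 6194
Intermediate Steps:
d(q, E) = -2 - 3*E*q (d(q, E) = -3*E*q - 2 = -2 - 3*E*q)
s(Z) = -2 + 3*Z (s(Z) = -2 - 3*(-1)*Z = -2 + 3*Z)
(s(16) - 209)*(-38) = ((-2 + 3*16) - 209)*(-38) = ((-2 + 48) - 209)*(-38) = (46 - 209)*(-38) = -163*(-38) = 6194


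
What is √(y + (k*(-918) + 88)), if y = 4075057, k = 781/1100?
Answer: √407449322/10 ≈ 2018.5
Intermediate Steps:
k = 71/100 (k = 781*(1/1100) = 71/100 ≈ 0.71000)
√(y + (k*(-918) + 88)) = √(4075057 + ((71/100)*(-918) + 88)) = √(4075057 + (-32589/50 + 88)) = √(4075057 - 28189/50) = √(203724661/50) = √407449322/10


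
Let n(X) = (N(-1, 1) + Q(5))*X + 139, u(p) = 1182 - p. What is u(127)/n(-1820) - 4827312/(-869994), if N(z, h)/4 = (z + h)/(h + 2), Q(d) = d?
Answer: 784068503/144370671 ≈ 5.4309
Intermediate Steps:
N(z, h) = 4*(h + z)/(2 + h) (N(z, h) = 4*((z + h)/(h + 2)) = 4*((h + z)/(2 + h)) = 4*(h + z)/(2 + h))
n(X) = 139 + 5*X (n(X) = (4*(1 - 1)/(2 + 1) + 5)*X + 139 = (4*0/3 + 5)*X + 139 = (4*(1/3)*0 + 5)*X + 139 = (0 + 5)*X + 139 = 5*X + 139 = 139 + 5*X)
u(127)/n(-1820) - 4827312/(-869994) = (1182 - 1*127)/(139 + 5*(-1820)) - 4827312/(-869994) = (1182 - 127)/(139 - 9100) - 4827312*(-1/869994) = 1055/(-8961) + 268184/48333 = 1055*(-1/8961) + 268184/48333 = -1055/8961 + 268184/48333 = 784068503/144370671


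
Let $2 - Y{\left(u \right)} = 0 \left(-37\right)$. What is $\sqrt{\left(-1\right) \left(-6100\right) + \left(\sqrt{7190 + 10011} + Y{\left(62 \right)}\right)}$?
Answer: $\sqrt{6102 + \sqrt{17201}} \approx 78.95$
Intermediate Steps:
$Y{\left(u \right)} = 2$ ($Y{\left(u \right)} = 2 - 0 \left(-37\right) = 2 - 0 = 2 + 0 = 2$)
$\sqrt{\left(-1\right) \left(-6100\right) + \left(\sqrt{7190 + 10011} + Y{\left(62 \right)}\right)} = \sqrt{\left(-1\right) \left(-6100\right) + \left(\sqrt{7190 + 10011} + 2\right)} = \sqrt{6100 + \left(\sqrt{17201} + 2\right)} = \sqrt{6100 + \left(2 + \sqrt{17201}\right)} = \sqrt{6102 + \sqrt{17201}}$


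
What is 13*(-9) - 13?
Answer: -130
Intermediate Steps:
13*(-9) - 13 = -117 - 13 = -130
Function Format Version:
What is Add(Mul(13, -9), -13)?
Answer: -130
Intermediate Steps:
Add(Mul(13, -9), -13) = Add(-117, -13) = -130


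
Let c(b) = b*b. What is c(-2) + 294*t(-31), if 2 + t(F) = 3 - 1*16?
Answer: -4406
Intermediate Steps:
c(b) = b**2
t(F) = -15 (t(F) = -2 + (3 - 1*16) = -2 + (3 - 16) = -2 - 13 = -15)
c(-2) + 294*t(-31) = (-2)**2 + 294*(-15) = 4 - 4410 = -4406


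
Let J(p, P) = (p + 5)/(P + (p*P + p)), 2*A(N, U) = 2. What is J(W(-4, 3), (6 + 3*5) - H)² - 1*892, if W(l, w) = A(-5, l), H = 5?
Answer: -107928/121 ≈ -891.97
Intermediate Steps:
A(N, U) = 1 (A(N, U) = (½)*2 = 1)
W(l, w) = 1
J(p, P) = (5 + p)/(P + p + P*p) (J(p, P) = (5 + p)/(P + (P*p + p)) = (5 + p)/(P + (p + P*p)) = (5 + p)/(P + p + P*p))
J(W(-4, 3), (6 + 3*5) - H)² - 1*892 = ((5 + 1)/(((6 + 3*5) - 1*5) + 1 + ((6 + 3*5) - 1*5)*1))² - 1*892 = (6/(((6 + 15) - 5) + 1 + ((6 + 15) - 5)*1))² - 892 = (6/((21 - 5) + 1 + (21 - 5)*1))² - 892 = (6/(16 + 1 + 16*1))² - 892 = (6/(16 + 1 + 16))² - 892 = (6/33)² - 892 = ((1/33)*6)² - 892 = (2/11)² - 892 = 4/121 - 892 = -107928/121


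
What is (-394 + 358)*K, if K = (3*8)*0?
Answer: 0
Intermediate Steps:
K = 0 (K = 24*0 = 0)
(-394 + 358)*K = (-394 + 358)*0 = -36*0 = 0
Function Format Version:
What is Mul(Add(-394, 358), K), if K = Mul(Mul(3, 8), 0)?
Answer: 0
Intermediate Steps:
K = 0 (K = Mul(24, 0) = 0)
Mul(Add(-394, 358), K) = Mul(Add(-394, 358), 0) = Mul(-36, 0) = 0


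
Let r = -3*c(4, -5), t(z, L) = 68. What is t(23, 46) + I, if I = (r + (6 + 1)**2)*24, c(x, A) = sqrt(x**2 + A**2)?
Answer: 1244 - 72*sqrt(41) ≈ 782.97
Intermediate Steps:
c(x, A) = sqrt(A**2 + x**2)
r = -3*sqrt(41) (r = -3*sqrt((-5)**2 + 4**2) = -3*sqrt(25 + 16) = -3*sqrt(41) ≈ -19.209)
I = 1176 - 72*sqrt(41) (I = (-3*sqrt(41) + (6 + 1)**2)*24 = (-3*sqrt(41) + 7**2)*24 = (-3*sqrt(41) + 49)*24 = (49 - 3*sqrt(41))*24 = 1176 - 72*sqrt(41) ≈ 714.97)
t(23, 46) + I = 68 + (1176 - 72*sqrt(41)) = 1244 - 72*sqrt(41)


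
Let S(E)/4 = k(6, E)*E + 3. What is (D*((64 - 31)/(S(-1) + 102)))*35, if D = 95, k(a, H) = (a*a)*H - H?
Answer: 109725/254 ≈ 431.99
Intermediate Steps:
k(a, H) = -H + H*a² (k(a, H) = a²*H - H = H*a² - H = -H + H*a²)
S(E) = 12 + 140*E² (S(E) = 4*((E*(-1 + 6²))*E + 3) = 4*((E*(-1 + 36))*E + 3) = 4*((E*35)*E + 3) = 4*((35*E)*E + 3) = 4*(35*E² + 3) = 4*(3 + 35*E²) = 12 + 140*E²)
(D*((64 - 31)/(S(-1) + 102)))*35 = (95*((64 - 31)/((12 + 140*(-1)²) + 102)))*35 = (95*(33/((12 + 140*1) + 102)))*35 = (95*(33/((12 + 140) + 102)))*35 = (95*(33/(152 + 102)))*35 = (95*(33/254))*35 = (3135/254)*35 = 109725/254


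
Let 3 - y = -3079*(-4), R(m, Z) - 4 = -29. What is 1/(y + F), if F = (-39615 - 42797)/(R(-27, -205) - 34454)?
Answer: -34479/424457515 ≈ -8.1231e-5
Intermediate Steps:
R(m, Z) = -25 (R(m, Z) = 4 - 29 = -25)
F = 82412/34479 (F = (-39615 - 42797)/(-25 - 34454) = -82412/(-34479) = -82412*(-1/34479) = 82412/34479 ≈ 2.3902)
y = -12313 (y = 3 - (-3079)*(-4) = 3 - 1*12316 = 3 - 12316 = -12313)
1/(y + F) = 1/(-12313 + 82412/34479) = 1/(-424457515/34479) = -34479/424457515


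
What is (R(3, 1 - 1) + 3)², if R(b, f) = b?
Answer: 36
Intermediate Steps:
(R(3, 1 - 1) + 3)² = (3 + 3)² = 6² = 36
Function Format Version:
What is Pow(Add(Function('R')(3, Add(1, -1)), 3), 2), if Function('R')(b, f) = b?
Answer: 36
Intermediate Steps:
Pow(Add(Function('R')(3, Add(1, -1)), 3), 2) = Pow(Add(3, 3), 2) = Pow(6, 2) = 36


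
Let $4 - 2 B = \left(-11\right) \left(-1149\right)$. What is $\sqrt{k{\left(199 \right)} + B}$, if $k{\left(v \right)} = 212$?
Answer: $\frac{i \sqrt{24422}}{2} \approx 78.138 i$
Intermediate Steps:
$B = - \frac{12635}{2}$ ($B = 2 - \frac{\left(-11\right) \left(-1149\right)}{2} = 2 - \frac{12639}{2} = - \frac{12635}{2} \approx -6317.5$)
$\sqrt{k{\left(199 \right)} + B} = \sqrt{212 - \frac{12635}{2}} = \sqrt{- \frac{12211}{2}} = \frac{i \sqrt{24422}}{2}$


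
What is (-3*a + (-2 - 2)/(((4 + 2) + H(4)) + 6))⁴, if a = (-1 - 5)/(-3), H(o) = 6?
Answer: 9834496/6561 ≈ 1498.9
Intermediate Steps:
a = 2 (a = -6*(-⅓) = 2)
(-3*a + (-2 - 2)/(((4 + 2) + H(4)) + 6))⁴ = (-3*2 + (-2 - 2)/(((4 + 2) + 6) + 6))⁴ = (-6 - 4/((6 + 6) + 6))⁴ = (-6 - 4/(12 + 6))⁴ = (-6 - 4/18)⁴ = (-6 - 4*1/18)⁴ = (-6 - 2/9)⁴ = (-56/9)⁴ = 9834496/6561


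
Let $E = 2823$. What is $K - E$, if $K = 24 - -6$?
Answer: $-2793$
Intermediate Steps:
$K = 30$ ($K = 24 + 6 = 30$)
$K - E = 30 - 2823 = -2793$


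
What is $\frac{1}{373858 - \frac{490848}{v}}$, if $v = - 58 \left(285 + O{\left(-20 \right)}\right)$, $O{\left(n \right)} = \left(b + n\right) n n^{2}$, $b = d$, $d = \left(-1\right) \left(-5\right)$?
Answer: $\frac{1162755}{434705340598} \approx 2.6748 \cdot 10^{-6}$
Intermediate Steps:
$d = 5$
$b = 5$
$O{\left(n \right)} = n^{3} \left(5 + n\right)$ ($O{\left(n \right)} = \left(5 + n\right) n n^{2} = \left(5 + n\right) n^{3} = n^{3} \left(5 + n\right)$)
$v = -6976530$ ($v = - 58 \left(285 + \left(-20\right)^{3} \left(5 - 20\right)\right) = - 58 \left(285 - -120000\right) = - 58 \left(285 + 120000\right) = \left(-58\right) 120285 = -6976530$)
$\frac{1}{373858 - \frac{490848}{v}} = \frac{1}{373858 - \frac{490848}{-6976530}} = \frac{1}{373858 - - \frac{81808}{1162755}} = \frac{1}{373858 + \frac{81808}{1162755}} = \frac{1}{\frac{434705340598}{1162755}} = \frac{1162755}{434705340598}$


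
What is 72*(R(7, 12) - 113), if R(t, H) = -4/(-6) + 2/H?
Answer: -8076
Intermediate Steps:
R(t, H) = 2/3 + 2/H (R(t, H) = -4*(-1/6) + 2/H = 2/3 + 2/H)
72*(R(7, 12) - 113) = 72*((2/3 + 2/12) - 113) = 72*((2/3 + 2*(1/12)) - 113) = 72*((2/3 + 1/6) - 113) = 72*(5/6 - 113) = 72*(-673/6) = -8076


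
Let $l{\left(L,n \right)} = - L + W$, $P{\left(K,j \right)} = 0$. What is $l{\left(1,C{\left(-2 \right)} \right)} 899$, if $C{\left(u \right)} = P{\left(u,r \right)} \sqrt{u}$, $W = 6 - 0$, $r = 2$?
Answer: $4495$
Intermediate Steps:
$W = 6$ ($W = 6 + 0 = 6$)
$C{\left(u \right)} = 0$ ($C{\left(u \right)} = 0 \sqrt{u} = 0$)
$l{\left(L,n \right)} = 6 - L$ ($l{\left(L,n \right)} = - L + 6 = 6 - L$)
$l{\left(1,C{\left(-2 \right)} \right)} 899 = \left(6 - 1\right) 899 = 5 \cdot 899 = 4495$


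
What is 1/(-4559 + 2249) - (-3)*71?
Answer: 492029/2310 ≈ 213.00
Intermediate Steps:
1/(-4559 + 2249) - (-3)*71 = 1/(-2310) - 1*(-213) = -1/2310 + 213 = 492029/2310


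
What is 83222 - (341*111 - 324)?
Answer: 45695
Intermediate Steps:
83222 - (341*111 - 324) = 83222 - (37851 - 324) = 83222 - 1*37527 = 83222 - 37527 = 45695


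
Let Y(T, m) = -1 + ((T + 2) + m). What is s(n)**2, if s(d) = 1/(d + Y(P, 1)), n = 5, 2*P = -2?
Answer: 1/36 ≈ 0.027778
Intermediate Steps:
P = -1 (P = (1/2)*(-2) = -1)
Y(T, m) = 1 + T + m (Y(T, m) = -1 + ((2 + T) + m) = -1 + (2 + T + m) = 1 + T + m)
s(d) = 1/(1 + d) (s(d) = 1/(d + (1 - 1 + 1)) = 1/(d + 1) = 1/(1 + d))
s(n)**2 = (1/(1 + 5))**2 = (1/6)**2 = 1/36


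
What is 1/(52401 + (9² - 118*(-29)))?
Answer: 1/55904 ≈ 1.7888e-5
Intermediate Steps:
1/(52401 + (9² - 118*(-29))) = 1/(52401 + (81 + 3422)) = 1/(52401 + 3503) = 1/55904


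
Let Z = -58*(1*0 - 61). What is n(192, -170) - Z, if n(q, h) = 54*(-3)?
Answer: -3700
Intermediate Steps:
n(q, h) = -162
Z = 3538 (Z = -58*(0 - 61) = -58*(-61) = 3538)
n(192, -170) - Z = -162 - 1*3538 = -162 - 3538 = -3700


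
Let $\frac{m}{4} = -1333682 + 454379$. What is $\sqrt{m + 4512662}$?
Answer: $5 \sqrt{39818} \approx 997.72$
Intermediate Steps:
$m = -3517212$ ($m = 4 \left(-1333682 + 454379\right) = 4 \left(-879303\right) = -3517212$)
$\sqrt{m + 4512662} = \sqrt{-3517212 + 4512662} = \sqrt{995450} = 5 \sqrt{39818}$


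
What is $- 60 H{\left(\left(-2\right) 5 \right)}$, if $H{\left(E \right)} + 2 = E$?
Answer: $720$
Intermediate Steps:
$H{\left(E \right)} = -2 + E$
$- 60 H{\left(\left(-2\right) 5 \right)} = - 60 \left(-2 - 10\right) = \left(-60\right) \left(-12\right) = 720$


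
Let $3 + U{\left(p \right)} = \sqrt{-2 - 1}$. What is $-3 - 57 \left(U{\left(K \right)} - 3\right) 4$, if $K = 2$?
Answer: $1365 - 228 i \sqrt{3} \approx 1365.0 - 394.91 i$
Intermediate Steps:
$U{\left(p \right)} = -3 + i \sqrt{3}$ ($U{\left(p \right)} = -3 + \sqrt{-2 - 1} = -3 + \sqrt{-3} = -3 + i \sqrt{3}$)
$-3 - 57 \left(U{\left(K \right)} - 3\right) 4 = -3 - 57 \left(\left(-3 + i \sqrt{3}\right) - 3\right) 4 = -3 - 57 \left(-6 + i \sqrt{3}\right) 4 = -3 - 57 \left(-24 + 4 i \sqrt{3}\right) = -3 + \left(1368 - 228 i \sqrt{3}\right) = 1365 - 228 i \sqrt{3}$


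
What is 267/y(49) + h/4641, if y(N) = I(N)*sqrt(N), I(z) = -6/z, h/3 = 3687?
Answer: -956407/3094 ≈ -309.12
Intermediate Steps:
h = 11061 (h = 3*3687 = 11061)
y(N) = -6/sqrt(N) (y(N) = (-6/N)*sqrt(N) = -6/sqrt(N))
267/y(49) + h/4641 = 267/((-6/sqrt(49))) + 11061/4641 = 267/((-6*1/7)) + 11061*(1/4641) = 267/(-6/7) + 3687/1547 = 267*(-7/6) + 3687/1547 = -623/2 + 3687/1547 = -956407/3094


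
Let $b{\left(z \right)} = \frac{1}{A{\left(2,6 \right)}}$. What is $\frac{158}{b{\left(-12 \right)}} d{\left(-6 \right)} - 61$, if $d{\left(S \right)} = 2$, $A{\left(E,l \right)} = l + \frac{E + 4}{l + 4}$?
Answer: $\frac{10123}{5} \approx 2024.6$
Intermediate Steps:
$A{\left(E,l \right)} = l + \frac{4 + E}{4 + l}$
$b{\left(z \right)} = \frac{5}{33}$ ($b{\left(z \right)} = \frac{1}{\frac{1}{4 + 6} \left(4 + 2 + 6^{2} + 4 \cdot 6\right)} = \frac{1}{\frac{1}{10} \left(4 + 2 + 36 + 24\right)} = \frac{1}{\frac{1}{10} \cdot 66} = \frac{1}{\frac{33}{5}} = \frac{5}{33}$)
$\frac{158}{b{\left(-12 \right)}} d{\left(-6 \right)} - 61 = \frac{158}{\frac{5}{33}} \cdot 2 - 61 = 158 \cdot \frac{33}{5} \cdot 2 - 61 = \frac{5214}{5} \cdot 2 - 61 = \frac{10428}{5} - 61 = \frac{10123}{5}$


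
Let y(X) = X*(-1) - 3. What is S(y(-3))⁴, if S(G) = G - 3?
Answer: 81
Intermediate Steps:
y(X) = -3 - X (y(X) = -X - 3 = -3 - X)
S(G) = -3 + G
S(y(-3))⁴ = (-3 + (-3 - 1*(-3)))⁴ = (-3 + (-3 + 3))⁴ = (-3 + 0)⁴ = (-3)⁴ = 81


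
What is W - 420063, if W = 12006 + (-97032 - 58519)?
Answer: -563608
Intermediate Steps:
W = -143545 (W = 12006 - 155551 = -143545)
W - 420063 = -143545 - 420063 = -563608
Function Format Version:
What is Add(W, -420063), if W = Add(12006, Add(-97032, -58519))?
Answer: -563608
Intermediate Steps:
W = -143545 (W = Add(12006, -155551) = -143545)
Add(W, -420063) = Add(-143545, -420063) = -563608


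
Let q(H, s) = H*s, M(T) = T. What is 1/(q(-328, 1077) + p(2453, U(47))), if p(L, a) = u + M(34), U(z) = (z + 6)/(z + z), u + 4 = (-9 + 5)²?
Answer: -1/353210 ≈ -2.8312e-6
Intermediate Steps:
u = 12 (u = -4 + (-9 + 5)² = -4 + (-4)² = -4 + 16 = 12)
U(z) = (6 + z)/(2*z) (U(z) = (6 + z)/((2*z)) = (6 + z)*(1/(2*z)) = (6 + z)/(2*z))
p(L, a) = 46 (p(L, a) = 12 + 34 = 46)
1/(q(-328, 1077) + p(2453, U(47))) = 1/(-328*1077 + 46) = 1/(-353256 + 46) = 1/(-353210) = -1/353210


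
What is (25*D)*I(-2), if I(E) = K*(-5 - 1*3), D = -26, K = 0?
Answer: 0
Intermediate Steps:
I(E) = 0 (I(E) = 0*(-5 - 1*3) = 0*(-5 - 3) = 0*(-8) = 0)
(25*D)*I(-2) = (25*(-26))*0 = -650*0 = 0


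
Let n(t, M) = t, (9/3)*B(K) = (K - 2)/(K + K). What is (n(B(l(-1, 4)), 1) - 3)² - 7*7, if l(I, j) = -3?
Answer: -13475/324 ≈ -41.589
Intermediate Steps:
B(K) = (-2 + K)/(6*K) (B(K) = ((K - 2)/(K + K))/3 = ((-2 + K)/((2*K)))/3 = ((-2 + K)*(1/(2*K)))/3 = ((-2 + K)/(2*K))/3 = (-2 + K)/(6*K))
(n(B(l(-1, 4)), 1) - 3)² - 7*7 = ((⅙)*(-2 - 3)/(-3) - 3)² - 7*7 = ((⅙)*(-⅓)*(-5) - 3)² - 1*49 = (5/18 - 3)² - 49 = (-49/18)² - 49 = 2401/324 - 49 = -13475/324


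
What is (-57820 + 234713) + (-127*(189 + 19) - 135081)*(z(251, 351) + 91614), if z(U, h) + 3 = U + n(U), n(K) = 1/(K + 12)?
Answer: -3901673678520/263 ≈ -1.4835e+10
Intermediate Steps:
n(K) = 1/(12 + K)
z(U, h) = -3 + U + 1/(12 + U) (z(U, h) = -3 + (U + 1/(12 + U)) = -3 + U + 1/(12 + U))
(-57820 + 234713) + (-127*(189 + 19) - 135081)*(z(251, 351) + 91614) = (-57820 + 234713) + (-127*(189 + 19) - 135081)*((1 + (-3 + 251)*(12 + 251))/(12 + 251) + 91614) = 176893 + (-127*208 - 135081)*((1 + 248*263)/263 + 91614) = 176893 + (-26416 - 135081)*((1 + 65224)/263 + 91614) = 176893 - 161497*((1/263)*65225 + 91614) = 176893 - 161497*(65225/263 + 91614) = 176893 - 161497*24159707/263 = 176893 - 3901720201379/263 = -3901673678520/263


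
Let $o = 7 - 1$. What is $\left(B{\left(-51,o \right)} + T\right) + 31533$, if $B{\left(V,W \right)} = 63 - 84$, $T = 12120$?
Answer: $43632$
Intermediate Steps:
$o = 6$ ($o = 7 - 1 = 6$)
$B{\left(V,W \right)} = -21$
$\left(B{\left(-51,o \right)} + T\right) + 31533 = \left(-21 + 12120\right) + 31533 = 12099 + 31533 = 43632$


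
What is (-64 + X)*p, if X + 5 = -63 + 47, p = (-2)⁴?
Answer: -1360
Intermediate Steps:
p = 16
X = -21 (X = -5 + (-63 + 47) = -5 - 16 = -21)
(-64 + X)*p = (-64 - 21)*16 = -85*16 = -1360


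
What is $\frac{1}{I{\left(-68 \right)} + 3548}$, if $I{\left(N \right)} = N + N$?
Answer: $\frac{1}{3412} \approx 0.00029308$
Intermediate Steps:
$I{\left(N \right)} = 2 N$
$\frac{1}{I{\left(-68 \right)} + 3548} = \frac{1}{2 \left(-68\right) + 3548} = \frac{1}{-136 + 3548} = \frac{1}{3412}$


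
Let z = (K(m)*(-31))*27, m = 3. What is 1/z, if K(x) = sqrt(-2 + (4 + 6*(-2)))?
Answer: I*sqrt(10)/8370 ≈ 0.00037781*I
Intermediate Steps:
K(x) = I*sqrt(10) (K(x) = sqrt(-2 + (4 - 12)) = sqrt(-2 - 8) = sqrt(-10) = I*sqrt(10))
z = -837*I*sqrt(10) (z = ((I*sqrt(10))*(-31))*27 = -31*I*sqrt(10)*27 = -837*I*sqrt(10) ≈ -2646.8*I)
1/z = 1/(-837*I*sqrt(10)) = I*sqrt(10)/8370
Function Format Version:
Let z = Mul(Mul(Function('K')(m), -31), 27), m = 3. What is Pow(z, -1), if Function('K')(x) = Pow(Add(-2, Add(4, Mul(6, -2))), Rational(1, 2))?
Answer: Mul(Rational(1, 8370), I, Pow(10, Rational(1, 2))) ≈ Mul(0.00037781, I)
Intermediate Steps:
Function('K')(x) = Mul(I, Pow(10, Rational(1, 2))) (Function('K')(x) = Pow(Add(-2, Add(4, -12)), Rational(1, 2)) = Pow(Add(-2, -8), Rational(1, 2)) = Pow(-10, Rational(1, 2)) = Mul(I, Pow(10, Rational(1, 2))))
z = Mul(-837, I, Pow(10, Rational(1, 2))) (z = Mul(Mul(Mul(I, Pow(10, Rational(1, 2))), -31), 27) = Mul(Mul(-31, I, Pow(10, Rational(1, 2))), 27) = Mul(-837, I, Pow(10, Rational(1, 2))) ≈ Mul(-2646.8, I))
Pow(z, -1) = Pow(Mul(-837, I, Pow(10, Rational(1, 2))), -1) = Mul(Rational(1, 8370), I, Pow(10, Rational(1, 2)))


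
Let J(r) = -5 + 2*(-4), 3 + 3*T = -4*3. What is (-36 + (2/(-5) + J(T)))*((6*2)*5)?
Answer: -2964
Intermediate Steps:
T = -5 (T = -1 + (-4*3)/3 = -1 + (⅓)*(-12) = -1 - 4 = -5)
J(r) = -13 (J(r) = -5 - 8 = -13)
(-36 + (2/(-5) + J(T)))*((6*2)*5) = (-36 + (2/(-5) - 13))*((6*2)*5) = (-36 + (-⅕*2 - 13))*(12*5) = (-36 + (-⅖ - 13))*60 = (-36 - 67/5)*60 = -247/5*60 = -2964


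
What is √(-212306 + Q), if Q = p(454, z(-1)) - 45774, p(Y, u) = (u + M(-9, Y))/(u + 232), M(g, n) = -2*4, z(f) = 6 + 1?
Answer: I*√14741787919/239 ≈ 508.02*I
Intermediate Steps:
z(f) = 7
M(g, n) = -8
p(Y, u) = (-8 + u)/(232 + u) (p(Y, u) = (u - 8)/(u + 232) = (-8 + u)/(232 + u))
Q = -10939987/239 (Q = (-8 + 7)/(232 + 7) - 45774 = -1/239 - 45774 = -10939987/239 ≈ -45774.)
√(-212306 + Q) = √(-212306 - 10939987/239) = √(-61681121/239) = I*√14741787919/239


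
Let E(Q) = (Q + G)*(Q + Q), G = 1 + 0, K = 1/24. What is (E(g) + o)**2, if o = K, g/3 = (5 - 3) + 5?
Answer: 491819329/576 ≈ 8.5385e+5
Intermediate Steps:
K = 1/24 ≈ 0.041667
g = 21 (g = 3*((5 - 3) + 5) = 3*(2 + 5) = 3*7 = 21)
G = 1
E(Q) = 2*Q*(1 + Q) (E(Q) = (Q + 1)*(Q + Q) = (1 + Q)*(2*Q) = 2*Q*(1 + Q))
o = 1/24 ≈ 0.041667
(E(g) + o)**2 = (2*21*(1 + 21) + 1/24)**2 = (2*21*22 + 1/24)**2 = (924 + 1/24)**2 = (22177/24)**2 = 491819329/576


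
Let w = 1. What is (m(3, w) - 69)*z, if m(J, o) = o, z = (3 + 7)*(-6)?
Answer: 4080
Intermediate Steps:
z = -60 (z = 10*(-6) = -60)
(m(3, w) - 69)*z = (1 - 69)*(-60) = -68*(-60) = 4080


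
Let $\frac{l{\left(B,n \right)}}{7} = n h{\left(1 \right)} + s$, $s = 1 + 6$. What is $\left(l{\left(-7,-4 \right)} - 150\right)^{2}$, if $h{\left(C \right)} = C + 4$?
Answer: $58081$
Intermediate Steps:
$h{\left(C \right)} = 4 + C$
$s = 7$
$l{\left(B,n \right)} = 49 + 35 n$ ($l{\left(B,n \right)} = 7 \left(n \left(4 + 1\right) + 7\right) = 7 \left(n 5 + 7\right) = 7 \left(5 n + 7\right) = 7 \left(7 + 5 n\right) = 49 + 35 n$)
$\left(l{\left(-7,-4 \right)} - 150\right)^{2} = \left(\left(49 + 35 \left(-4\right)\right) - 150\right)^{2} = \left(\left(49 - 140\right) - 150\right)^{2} = \left(-91 - 150\right)^{2} = \left(-241\right)^{2} = 58081$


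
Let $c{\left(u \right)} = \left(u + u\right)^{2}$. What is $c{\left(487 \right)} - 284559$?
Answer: $664117$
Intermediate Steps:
$c{\left(u \right)} = 4 u^{2}$ ($c{\left(u \right)} = \left(2 u\right)^{2} = 4 u^{2}$)
$c{\left(487 \right)} - 284559 = 4 \cdot 487^{2} - 284559 = 4 \cdot 237169 - 284559 = 948676 - 284559 = 664117$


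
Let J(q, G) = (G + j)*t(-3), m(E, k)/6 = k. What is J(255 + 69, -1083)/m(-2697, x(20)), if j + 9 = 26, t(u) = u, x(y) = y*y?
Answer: 533/400 ≈ 1.3325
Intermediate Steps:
x(y) = y²
m(E, k) = 6*k
j = 17 (j = -9 + 26 = 17)
J(q, G) = -51 - 3*G (J(q, G) = (G + 17)*(-3) = (17 + G)*(-3) = -51 - 3*G)
J(255 + 69, -1083)/m(-2697, x(20)) = (-51 - 3*(-1083))/((6*20²)) = (-51 + 3249)/((6*400)) = 3198/2400 = 3198*(1/2400) = 533/400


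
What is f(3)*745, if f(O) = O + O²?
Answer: 8940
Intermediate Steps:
f(3)*745 = (3*(1 + 3))*745 = (3*4)*745 = 12*745 = 8940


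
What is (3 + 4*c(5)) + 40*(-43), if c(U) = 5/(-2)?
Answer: -1727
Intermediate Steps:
c(U) = -5/2 (c(U) = 5*(-1/2) = -5/2)
(3 + 4*c(5)) + 40*(-43) = (3 + 4*(-5/2)) + 40*(-43) = (3 - 10) - 1720 = -7 - 1720 = -1727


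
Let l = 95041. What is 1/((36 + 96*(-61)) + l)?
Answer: 1/89221 ≈ 1.1208e-5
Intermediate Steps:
1/((36 + 96*(-61)) + l) = 1/((36 + 96*(-61)) + 95041) = 1/((36 - 5856) + 95041) = 1/(-5820 + 95041) = 1/89221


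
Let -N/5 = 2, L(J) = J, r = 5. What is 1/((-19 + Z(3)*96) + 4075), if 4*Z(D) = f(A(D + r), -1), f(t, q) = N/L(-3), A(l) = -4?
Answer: 1/4136 ≈ 0.00024178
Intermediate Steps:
N = -10 (N = -5*2 = -10)
f(t, q) = 10/3 (f(t, q) = -10/(-3) = -10*(-⅓) = 10/3)
Z(D) = ⅚ (Z(D) = (¼)*(10/3) = ⅚)
1/((-19 + Z(3)*96) + 4075) = 1/((-19 + (⅚)*96) + 4075) = 1/((-19 + 80) + 4075) = 1/(61 + 4075) = 1/4136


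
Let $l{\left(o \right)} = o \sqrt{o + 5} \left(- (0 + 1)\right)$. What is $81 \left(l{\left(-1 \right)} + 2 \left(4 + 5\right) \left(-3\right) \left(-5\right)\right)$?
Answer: $22032$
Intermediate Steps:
$l{\left(o \right)} = - o \sqrt{5 + o}$ ($l{\left(o \right)} = o \sqrt{5 + o} \left(\left(-1\right) 1\right) = o \sqrt{5 + o} \left(-1\right) = - o \sqrt{5 + o}$)
$81 \left(l{\left(-1 \right)} + 2 \left(4 + 5\right) \left(-3\right) \left(-5\right)\right) = 81 \left(\left(-1\right) \left(-1\right) \sqrt{5 - 1} + 2 \left(4 + 5\right) \left(-3\right) \left(-5\right)\right) = 81 \left(\left(-1\right) \left(-1\right) \sqrt{4} + 2 \cdot 9 \left(-3\right) \left(-5\right)\right) = 81 \left(\left(-1\right) \left(-1\right) 2 + 2 \left(-27\right) \left(-5\right)\right) = 81 \left(2 - -270\right) = 81 \left(2 + 270\right) = 81 \cdot 272 = 22032$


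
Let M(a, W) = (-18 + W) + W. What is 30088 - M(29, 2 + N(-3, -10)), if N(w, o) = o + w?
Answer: 30128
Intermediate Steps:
M(a, W) = -18 + 2*W
30088 - M(29, 2 + N(-3, -10)) = 30088 - (-18 + 2*(2 + (-10 - 3))) = 30088 - (-18 + 2*(2 - 13)) = 30088 - (-18 + 2*(-11)) = 30088 - (-18 - 22) = 30088 - 1*(-40) = 30088 + 40 = 30128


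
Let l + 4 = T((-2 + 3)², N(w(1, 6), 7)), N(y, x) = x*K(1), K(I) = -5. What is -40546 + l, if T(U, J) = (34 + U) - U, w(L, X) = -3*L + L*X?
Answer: -40516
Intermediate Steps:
N(y, x) = -5*x (N(y, x) = x*(-5) = -5*x)
T(U, J) = 34
l = 30 (l = -4 + 34 = 30)
-40546 + l = -40546 + 30 = -40516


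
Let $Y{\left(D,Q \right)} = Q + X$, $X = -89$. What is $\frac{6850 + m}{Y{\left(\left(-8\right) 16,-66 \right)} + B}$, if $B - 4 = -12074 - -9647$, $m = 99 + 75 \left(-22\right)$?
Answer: $- \frac{5299}{2578} \approx -2.0555$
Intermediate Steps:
$m = -1551$ ($m = 99 - 1650 = -1551$)
$Y{\left(D,Q \right)} = -89 + Q$ ($Y{\left(D,Q \right)} = Q - 89 = -89 + Q$)
$B = -2423$ ($B = 4 - 2427 = -2423$)
$\frac{6850 + m}{Y{\left(\left(-8\right) 16,-66 \right)} + B} = \frac{6850 - 1551}{\left(-89 - 66\right) - 2423} = \frac{5299}{-155 - 2423} = \frac{5299}{-2578} = 5299 \left(- \frac{1}{2578}\right) = - \frac{5299}{2578}$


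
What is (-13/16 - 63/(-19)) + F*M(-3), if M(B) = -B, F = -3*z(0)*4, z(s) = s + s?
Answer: 761/304 ≈ 2.5033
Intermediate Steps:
z(s) = 2*s
F = 0 (F = -6*0*4 = -3*0*4 = 0*4 = 0)
(-13/16 - 63/(-19)) + F*M(-3) = (-13/16 - 63/(-19)) + 0*(-1*(-3)) = (-13*1/16 - 63*(-1/19)) + 0*3 = (-13/16 + 63/19) + 0 = 761/304 + 0 = 761/304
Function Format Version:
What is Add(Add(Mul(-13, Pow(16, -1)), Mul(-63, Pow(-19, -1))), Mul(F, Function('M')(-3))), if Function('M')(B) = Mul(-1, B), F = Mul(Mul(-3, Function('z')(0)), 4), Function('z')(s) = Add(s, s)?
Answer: Rational(761, 304) ≈ 2.5033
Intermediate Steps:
Function('z')(s) = Mul(2, s)
F = 0 (F = Mul(Mul(-3, Mul(2, 0)), 4) = Mul(Mul(-3, 0), 4) = Mul(0, 4) = 0)
Add(Add(Mul(-13, Pow(16, -1)), Mul(-63, Pow(-19, -1))), Mul(F, Function('M')(-3))) = Add(Add(Mul(-13, Pow(16, -1)), Mul(-63, Pow(-19, -1))), Mul(0, Mul(-1, -3))) = Add(Add(Mul(-13, Rational(1, 16)), Mul(-63, Rational(-1, 19))), Mul(0, 3)) = Add(Add(Rational(-13, 16), Rational(63, 19)), 0) = Add(Rational(761, 304), 0) = Rational(761, 304)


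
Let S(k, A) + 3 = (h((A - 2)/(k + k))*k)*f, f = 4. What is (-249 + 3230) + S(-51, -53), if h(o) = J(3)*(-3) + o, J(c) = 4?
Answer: 5316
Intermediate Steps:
h(o) = -12 + o (h(o) = 4*(-3) + o = -12 + o)
S(k, A) = -3 + 4*k*(-12 + (-2 + A)/(2*k)) (S(k, A) = -3 + ((-12 + (A - 2)/(k + k))*k)*4 = -3 + ((-12 + (-2 + A)/((2*k)))*k)*4 = -3 + ((-12 + (-2 + A)*(1/(2*k)))*k)*4 = -3 + ((-12 + (-2 + A)/(2*k))*k)*4 = -3 + (k*(-12 + (-2 + A)/(2*k)))*4 = -3 + 4*k*(-12 + (-2 + A)/(2*k)))
(-249 + 3230) + S(-51, -53) = (-249 + 3230) + (-7 - 48*(-51) + 2*(-53)) = 2981 + (-7 + 2448 - 106) = 2981 + 2335 = 5316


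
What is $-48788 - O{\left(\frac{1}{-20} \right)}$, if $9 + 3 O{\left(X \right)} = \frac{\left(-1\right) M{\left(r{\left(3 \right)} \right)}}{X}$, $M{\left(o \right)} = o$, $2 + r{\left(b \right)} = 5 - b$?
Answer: $-48785$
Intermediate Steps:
$r{\left(b \right)} = 3 - b$ ($r{\left(b \right)} = -2 - \left(-5 + b\right) = 3 - b$)
$O{\left(X \right)} = -3$ ($O{\left(X \right)} = -3 + \frac{- (3 - 3) \frac{1}{X}}{3} = -3 + \frac{\left(-1\right) 0 \frac{1}{X}}{3} = -3 + \frac{0 \frac{1}{X}}{3} = -3 + \frac{1}{3} \cdot 0 = -3 + 0 = -3$)
$-48788 - O{\left(\frac{1}{-20} \right)} = -48788 - -3 = -48788 + 3 = -48785$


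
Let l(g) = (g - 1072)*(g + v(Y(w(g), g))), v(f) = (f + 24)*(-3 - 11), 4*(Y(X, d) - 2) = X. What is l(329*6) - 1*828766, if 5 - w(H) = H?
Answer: 6839587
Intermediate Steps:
w(H) = 5 - H
Y(X, d) = 2 + X/4
v(f) = -336 - 14*f (v(f) = (24 + f)*(-14) = -336 - 14*f)
l(g) = (-1072 + g)*(-763/2 + 9*g/2) (l(g) = (g - 1072)*(g + (-336 - 14*(2 + (5 - g)/4))) = (-1072 + g)*(g + (-336 - 14*(2 + (5/4 - g/4)))) = (-1072 + g)*(g + (-336 - 14*(13/4 - g/4))) = (-1072 + g)*(g + (-336 + (-91/2 + 7*g/2))) = (-1072 + g)*(g + (-763/2 + 7*g/2)) = (-1072 + g)*(-763/2 + 9*g/2))
l(329*6) - 1*828766 = (408968 - 3425219*6/2 + 9*(329*6)²/2) - 1*828766 = (408968 - 10411/2*1974 + (9/2)*1974²) - 828766 = (408968 - 10275657 + (9/2)*3896676) - 828766 = (408968 - 10275657 + 17535042) - 828766 = 7668353 - 828766 = 6839587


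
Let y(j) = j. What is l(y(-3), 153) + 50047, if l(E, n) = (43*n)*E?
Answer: 30310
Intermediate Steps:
l(E, n) = 43*E*n
l(y(-3), 153) + 50047 = 43*(-3)*153 + 50047 = -19737 + 50047 = 30310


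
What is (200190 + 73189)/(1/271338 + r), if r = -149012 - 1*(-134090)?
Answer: -74178111102/4048905635 ≈ -18.321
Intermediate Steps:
r = -14922 (r = -149012 + 134090 = -14922)
(200190 + 73189)/(1/271338 + r) = (200190 + 73189)/(1/271338 - 14922) = 273379/(1/271338 - 14922) = 273379/(-4048905635/271338) = 273379*(-271338/4048905635) = -74178111102/4048905635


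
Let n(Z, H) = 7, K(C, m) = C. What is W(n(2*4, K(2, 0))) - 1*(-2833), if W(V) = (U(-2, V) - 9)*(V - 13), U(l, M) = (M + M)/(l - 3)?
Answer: 14519/5 ≈ 2903.8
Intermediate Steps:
U(l, M) = 2*M/(-3 + l) (U(l, M) = (2*M)/(-3 + l) = 2*M/(-3 + l))
W(V) = (-13 + V)*(-9 - 2*V/5) (W(V) = (2*V/(-3 - 2) - 9)*(V - 13) = (2*V/(-5) - 9)*(-13 + V) = (2*V*(-⅕) - 9)*(-13 + V) = (-2*V/5 - 9)*(-13 + V) = (-9 - 2*V/5)*(-13 + V) = (-13 + V)*(-9 - 2*V/5))
W(n(2*4, K(2, 0))) - 1*(-2833) = (117 - 19/5*7 - ⅖*7²) - 1*(-2833) = (117 - 133/5 - ⅖*49) + 2833 = (117 - 133/5 - 98/5) + 2833 = 354/5 + 2833 = 14519/5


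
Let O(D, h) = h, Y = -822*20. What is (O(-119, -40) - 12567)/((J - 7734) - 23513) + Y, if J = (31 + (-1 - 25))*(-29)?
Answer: -516071873/31392 ≈ -16440.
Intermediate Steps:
J = -145 (J = (31 - 26)*(-29) = 5*(-29) = -145)
Y = -16440
(O(-119, -40) - 12567)/((J - 7734) - 23513) + Y = (-40 - 12567)/((-145 - 7734) - 23513) - 16440 = -12607/(-7879 - 23513) - 16440 = -12607/(-31392) - 16440 = -12607*(-1/31392) - 16440 = 12607/31392 - 16440 = -516071873/31392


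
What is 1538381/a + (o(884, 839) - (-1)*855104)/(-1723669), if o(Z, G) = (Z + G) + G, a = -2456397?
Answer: -4758427829291/4234015360593 ≈ -1.1239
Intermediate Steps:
o(Z, G) = Z + 2*G (o(Z, G) = (G + Z) + G = Z + 2*G)
1538381/a + (o(884, 839) - (-1)*855104)/(-1723669) = 1538381/(-2456397) + ((884 + 2*839) - (-1)*855104)/(-1723669) = 1538381*(-1/2456397) + ((884 + 1678) - 1*(-855104))*(-1/1723669) = -1538381/2456397 + (2562 + 855104)*(-1/1723669) = -1538381/2456397 + 857666*(-1/1723669) = -1538381/2456397 - 857666/1723669 = -4758427829291/4234015360593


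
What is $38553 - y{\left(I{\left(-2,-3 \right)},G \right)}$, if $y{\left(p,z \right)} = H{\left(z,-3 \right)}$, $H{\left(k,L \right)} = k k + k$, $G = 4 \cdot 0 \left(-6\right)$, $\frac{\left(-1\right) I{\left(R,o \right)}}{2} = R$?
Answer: $38553$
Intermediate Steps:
$I{\left(R,o \right)} = - 2 R$
$G = 0$ ($G = 0 \left(-6\right) = 0$)
$H{\left(k,L \right)} = k + k^{2}$ ($H{\left(k,L \right)} = k^{2} + k = k + k^{2}$)
$y{\left(p,z \right)} = z \left(1 + z\right)$
$38553 - y{\left(I{\left(-2,-3 \right)},G \right)} = 38553 - 0 \left(1 + 0\right) = 38553 - 0 \cdot 1 = 38553 - 0 = 38553 + 0 = 38553$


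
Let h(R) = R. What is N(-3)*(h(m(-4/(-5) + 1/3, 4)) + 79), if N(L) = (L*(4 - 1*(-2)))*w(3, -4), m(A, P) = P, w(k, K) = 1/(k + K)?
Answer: 1494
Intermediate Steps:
w(k, K) = 1/(K + k)
N(L) = -6*L (N(L) = (L*(4 - 1*(-2)))/(-4 + 3) = (L*(4 + 2))/(-1) = (L*6)*(-1) = (6*L)*(-1) = -6*L)
N(-3)*(h(m(-4/(-5) + 1/3, 4)) + 79) = (-6*(-3))*(4 + 79) = 18*83 = 1494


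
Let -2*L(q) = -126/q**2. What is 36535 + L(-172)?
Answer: 1080851503/29584 ≈ 36535.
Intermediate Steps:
L(q) = 63/q**2 (L(q) = -(-63)/(q**2) = -(-63)/q**2 = 63/q**2)
36535 + L(-172) = 36535 + 63/(-172)**2 = 36535 + 63*(1/29584) = 36535 + 63/29584 = 1080851503/29584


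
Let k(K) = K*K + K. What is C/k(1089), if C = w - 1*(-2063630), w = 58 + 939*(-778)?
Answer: 222191/197835 ≈ 1.1231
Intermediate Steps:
w = -730484 (w = 58 - 730542 = -730484)
k(K) = K + K² (k(K) = K² + K = K + K²)
C = 1333146 (C = -730484 - 1*(-2063630) = -730484 + 2063630 = 1333146)
C/k(1089) = 1333146/((1089*(1 + 1089))) = 1333146/((1089*1090)) = 1333146/1187010 = 1333146*(1/1187010) = 222191/197835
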